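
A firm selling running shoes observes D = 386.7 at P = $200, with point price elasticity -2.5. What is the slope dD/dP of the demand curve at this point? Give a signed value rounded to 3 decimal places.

Ed = (dD/dP)·(P/D) ⇒ dD/dP = Ed·D/P = (-2.5)·386.7/200 = -4.83375

-4.834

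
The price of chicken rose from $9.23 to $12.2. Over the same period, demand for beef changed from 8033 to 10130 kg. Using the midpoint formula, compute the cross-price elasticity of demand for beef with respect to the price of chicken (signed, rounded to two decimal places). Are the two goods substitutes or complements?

0.83; substitutes

%ΔQ_{beef} = (10130 − 8033)/avg = 2097/9081.5 = 0.230908…
%ΔP_{chicken} = (12.2 − 9.23)/avg = 2.97/10.715 = 0.277181…
E_cross = (2097/9081.5) / (2.97/10.715) = 0.8330…
E_cross > 0 ⇒ the goods are substitutes.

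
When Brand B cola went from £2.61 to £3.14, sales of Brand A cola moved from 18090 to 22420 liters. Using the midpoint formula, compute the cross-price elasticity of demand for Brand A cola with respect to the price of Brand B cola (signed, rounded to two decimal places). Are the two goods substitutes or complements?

%ΔQ_{Brand A cola} = (22420 − 18090)/avg = 4330/20255 = 0.213774…
%ΔP_{Brand B cola} = (3.14 − 2.61)/avg = 0.53/2.875 = 0.184347…
E_cross = (4330/20255) / (0.53/2.875) = 1.1596…
E_cross > 0 ⇒ the goods are substitutes.

1.16; substitutes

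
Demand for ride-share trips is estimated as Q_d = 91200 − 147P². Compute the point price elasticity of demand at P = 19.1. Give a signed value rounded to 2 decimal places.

-2.85

dQ_d/dP = −2·147·P = -5615.4. At P = 19.1, Q_d = 37572.93.
Ed = (dQ_d/dP)·(P/Q_d) = (-5615.4) × (19.1/37572.93) = -2.8545…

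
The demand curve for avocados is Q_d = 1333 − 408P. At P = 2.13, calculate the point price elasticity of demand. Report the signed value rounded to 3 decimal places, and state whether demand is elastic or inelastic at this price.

-1.873; elastic

dQ_d/dP = −408. At P = 2.13, Q_d = 1333 − 408(2.13) = 463.96.
Ed = (dQ_d/dP)·(P/Q_d) = −408 × (2.13/463.96) = -1.87309…
|Ed| = 1.873 > 1, so demand is elastic.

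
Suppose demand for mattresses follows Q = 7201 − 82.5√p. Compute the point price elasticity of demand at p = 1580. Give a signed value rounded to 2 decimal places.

-0.42

dQ/dp = −82.5/(2√p) = -1.03776. At p = 1580, Q = 3921.69.
Ed = (dQ/dp)·(p/Q) = (-1.03776) × (1580/3921.69) = -0.4180…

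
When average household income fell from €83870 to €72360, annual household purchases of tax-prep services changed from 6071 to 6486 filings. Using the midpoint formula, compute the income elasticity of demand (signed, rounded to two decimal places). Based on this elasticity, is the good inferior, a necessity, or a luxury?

-0.45; inferior

%ΔQ = (6486 − 6071)/[( 6071 + 6486)/2] = 415/6278.5 = 0.066098…
%ΔIncome = (72360 − 83870)/[( 83870 + 72360)/2] = -11510/78115 = -0.147346…
E_income = (415/6278.5) / (-11510/78115) = -0.4485…
E_income < 0 ⇒ inferior good.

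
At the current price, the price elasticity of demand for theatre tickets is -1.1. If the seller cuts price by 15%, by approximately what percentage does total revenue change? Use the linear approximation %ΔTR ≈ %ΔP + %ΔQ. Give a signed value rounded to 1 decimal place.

%ΔQ ≈ Ed × %ΔP = (-1.1) × (-15%) = +16.5000%
%ΔTR ≈ %ΔP + %ΔQ = (-15%) + (+16.5000%) = +1.5000%

+1.5%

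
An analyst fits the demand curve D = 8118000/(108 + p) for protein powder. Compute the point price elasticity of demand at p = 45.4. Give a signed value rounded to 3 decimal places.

-0.296

dD/dp = −8118000/(108 + p)² = -344.984. At p = 45.4, D = 52920.5.
Ed = (dD/dp)·(p/D) = (-344.984) × (45.4/52920.5) = -0.29595…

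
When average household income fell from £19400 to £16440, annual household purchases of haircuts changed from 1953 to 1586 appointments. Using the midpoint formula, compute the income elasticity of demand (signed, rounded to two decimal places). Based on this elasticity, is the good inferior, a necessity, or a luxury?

%ΔQ = (1586 − 1953)/[( 1953 + 1586)/2] = -367/1769.5 = -0.207403…
%ΔIncome = (16440 − 19400)/[( 19400 + 16440)/2] = -2960/17920 = -0.165178…
E_income = (-367/1769.5) / (-2960/17920) = 1.2556…
E_income > 1 ⇒ normal good, luxury.

1.26; luxury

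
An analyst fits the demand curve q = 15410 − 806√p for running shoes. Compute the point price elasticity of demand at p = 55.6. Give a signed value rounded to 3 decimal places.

dq/dp = −806/(2√p) = -54.0465. At p = 55.6, q = 9400.03.
Ed = (dq/dp)·(p/q) = (-54.0465) × (55.6/9400.03) = -0.31967…

-0.320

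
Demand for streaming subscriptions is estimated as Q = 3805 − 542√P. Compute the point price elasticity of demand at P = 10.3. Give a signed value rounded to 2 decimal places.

dQ/dP = −542/(2√P) = -84.4405. At P = 10.3, Q = 2065.53.
Ed = (dQ/dP)·(P/Q) = (-84.4405) × (10.3/2065.53) = -0.4210…

-0.42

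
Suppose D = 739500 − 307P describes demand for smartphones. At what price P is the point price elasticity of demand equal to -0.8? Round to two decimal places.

Ed = −307P/(739500 − 307P). Set this equal to -0.8:
307P = 0.8·(739500 − 307P) ⇒ 307P(1 + 0.8) = 0.8·739500
P = 0.8·739500 / (307·1.8) = 1070.5754…

1070.58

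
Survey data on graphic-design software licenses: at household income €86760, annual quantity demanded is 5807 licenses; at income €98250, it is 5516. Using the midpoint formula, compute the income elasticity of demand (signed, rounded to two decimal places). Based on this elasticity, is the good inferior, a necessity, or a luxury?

%ΔQ = (5516 − 5807)/[( 5807 + 5516)/2] = -291/5661.5 = -0.051399…
%ΔIncome = (98250 − 86760)/[( 86760 + 98250)/2] = 11490/92505 = 0.124209…
E_income = (-291/5661.5) / (11490/92505) = -0.4138…
E_income < 0 ⇒ inferior good.

-0.41; inferior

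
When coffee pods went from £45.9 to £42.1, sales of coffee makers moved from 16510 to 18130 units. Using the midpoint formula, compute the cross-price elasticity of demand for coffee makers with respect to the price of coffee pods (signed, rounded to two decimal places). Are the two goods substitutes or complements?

%ΔQ_{coffee makers} = (18130 − 16510)/avg = 1620/17320 = 0.093533…
%ΔP_{coffee pods} = (42.1 − 45.9)/avg = -3.8/44 = -0.086363…
E_cross = (1620/17320) / (-3.8/44) = -1.0830…
E_cross < 0 ⇒ the goods are complements.

-1.08; complements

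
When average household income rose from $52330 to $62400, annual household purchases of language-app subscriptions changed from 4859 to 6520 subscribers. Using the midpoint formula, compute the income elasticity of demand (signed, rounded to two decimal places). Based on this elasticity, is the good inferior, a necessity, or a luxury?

%ΔQ = (6520 − 4859)/[( 4859 + 6520)/2] = 1661/5689.5 = 0.291941…
%ΔIncome = (62400 − 52330)/[( 52330 + 62400)/2] = 10070/57365 = 0.175542…
E_income = (1661/5689.5) / (10070/57365) = 1.6630…
E_income > 1 ⇒ normal good, luxury.

1.66; luxury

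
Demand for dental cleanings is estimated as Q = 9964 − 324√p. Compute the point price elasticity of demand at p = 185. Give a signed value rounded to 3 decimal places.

-0.397

dQ/dp = −324/(2√p) = -11.9105. At p = 185, Q = 5557.12.
Ed = (dQ/dp)·(p/Q) = (-11.9105) × (185/5557.12) = -0.39650…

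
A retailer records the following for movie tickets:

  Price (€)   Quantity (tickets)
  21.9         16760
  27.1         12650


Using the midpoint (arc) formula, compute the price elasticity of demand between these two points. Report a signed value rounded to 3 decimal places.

-1.317

%ΔQ = (12650 − 16760) / [(16760 + 12650)/2] = -4110/14705 = -0.279496…
%ΔP = (27.1 − 21.9) / [(21.9 + 27.1)/2] = 5.2/24.5 = 0.212244…
Arc Ed = %ΔQ / %ΔP = (-4110/14705) / (5.2/24.5) = -1.31685…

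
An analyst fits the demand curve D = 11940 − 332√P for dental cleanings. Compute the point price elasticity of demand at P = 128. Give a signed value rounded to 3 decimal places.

-0.229

dD/dP = −332/(2√P) = -14.6725. At P = 128, D = 8183.85.
Ed = (dD/dP)·(P/D) = (-14.6725) × (128/8183.85) = -0.22948…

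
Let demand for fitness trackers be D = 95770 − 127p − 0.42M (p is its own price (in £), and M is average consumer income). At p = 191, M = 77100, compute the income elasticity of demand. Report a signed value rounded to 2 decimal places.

At the given values, D = 95770 − 127(191) − 0.42(77100) = 39131.
∂D/∂M = -0.42.
E = (-0.42) × (77100/39131) = -0.8275…

-0.83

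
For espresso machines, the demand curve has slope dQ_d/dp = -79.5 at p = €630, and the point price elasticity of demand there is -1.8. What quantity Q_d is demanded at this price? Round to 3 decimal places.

Ed = (dQ_d/dp)·(p/Q_d) ⇒ Q_d = (dQ_d/dp)·p/Ed = (-79.5)·630/(-1.8) = 27825

27825.000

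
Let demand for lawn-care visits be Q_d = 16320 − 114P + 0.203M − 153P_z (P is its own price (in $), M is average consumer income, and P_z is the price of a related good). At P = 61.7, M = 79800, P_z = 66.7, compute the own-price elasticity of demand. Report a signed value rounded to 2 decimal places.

At the given values, Q_d = 16320 − 114(61.7) + 0.203(79800) − 153(66.7) = 15280.5.
∂Q_d/∂P = −114.
E = (-114) × (61.7/15280.5) = -0.4603…

-0.46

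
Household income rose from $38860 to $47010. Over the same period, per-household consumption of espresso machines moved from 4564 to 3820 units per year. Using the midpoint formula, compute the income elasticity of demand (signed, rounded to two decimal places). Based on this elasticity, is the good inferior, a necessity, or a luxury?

-0.93; inferior

%ΔQ = (3820 − 4564)/[( 4564 + 3820)/2] = -744/4192 = -0.177480…
%ΔIncome = (47010 − 38860)/[( 38860 + 47010)/2] = 8150/42935 = 0.189821…
E_income = (-744/4192) / (8150/42935) = -0.9349…
E_income < 0 ⇒ inferior good.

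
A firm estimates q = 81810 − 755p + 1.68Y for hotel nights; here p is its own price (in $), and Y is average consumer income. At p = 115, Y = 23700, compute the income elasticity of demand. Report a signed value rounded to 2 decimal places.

At the given values, q = 81810 − 755(115) + 1.68(23700) = 34801.
∂q/∂Y = 1.68.
E = (1.68) × (23700/34801) = 1.1441…

1.14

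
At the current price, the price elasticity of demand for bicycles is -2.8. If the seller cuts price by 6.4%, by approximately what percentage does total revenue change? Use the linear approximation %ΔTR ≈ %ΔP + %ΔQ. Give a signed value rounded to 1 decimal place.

+11.5%

%ΔQ ≈ Ed × %ΔP = (-2.8) × (-6.4%) = +17.9200%
%ΔTR ≈ %ΔP + %ΔQ = (-6.4%) + (+17.9200%) = +11.5200%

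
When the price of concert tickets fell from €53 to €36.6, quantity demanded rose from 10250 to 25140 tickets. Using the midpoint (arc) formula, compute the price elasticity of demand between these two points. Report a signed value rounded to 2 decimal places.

%ΔQ = (25140 − 10250) / [(10250 + 25140)/2] = 14890/17695 = 0.841480…
%ΔP = (36.6 − 53) / [(53 + 36.6)/2] = -16.4/44.8 = -0.366071…
Arc Ed = %ΔQ / %ΔP = (14890/17695) / (-16.4/44.8) = -2.2986…

-2.30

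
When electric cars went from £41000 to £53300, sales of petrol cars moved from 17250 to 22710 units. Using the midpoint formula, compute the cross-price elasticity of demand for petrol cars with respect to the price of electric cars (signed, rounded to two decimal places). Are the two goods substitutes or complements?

%ΔQ_{petrol cars} = (22710 − 17250)/avg = 5460/19980 = 0.273273…
%ΔP_{electric cars} = (53300 − 41000)/avg = 12300/47150 = 0.260869…
E_cross = (5460/19980) / (12300/47150) = 1.0475…
E_cross > 0 ⇒ the goods are substitutes.

1.05; substitutes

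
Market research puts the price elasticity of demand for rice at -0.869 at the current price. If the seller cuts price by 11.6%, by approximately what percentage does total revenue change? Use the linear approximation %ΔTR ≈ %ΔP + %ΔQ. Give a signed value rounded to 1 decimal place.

%ΔQ ≈ Ed × %ΔP = (-0.869) × (-11.6%) = +10.0804%
%ΔTR ≈ %ΔP + %ΔQ = (-11.6%) + (+10.0804%) = -1.5196%

-1.5%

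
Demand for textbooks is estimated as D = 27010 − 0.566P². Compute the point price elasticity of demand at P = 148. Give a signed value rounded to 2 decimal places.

dD/dP = −2·0.566·P = -167.536. At P = 148, D = 14612.336.
Ed = (dD/dP)·(P/D) = (-167.536) × (148/14612.336) = -1.6968…

-1.70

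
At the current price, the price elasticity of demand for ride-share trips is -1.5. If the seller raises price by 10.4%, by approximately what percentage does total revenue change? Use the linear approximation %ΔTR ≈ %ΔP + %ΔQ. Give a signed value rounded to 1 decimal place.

%ΔQ ≈ Ed × %ΔP = (-1.5) × (+10.4%) = -15.6000%
%ΔTR ≈ %ΔP + %ΔQ = (+10.4%) + (-15.6000%) = -5.2000%

-5.2%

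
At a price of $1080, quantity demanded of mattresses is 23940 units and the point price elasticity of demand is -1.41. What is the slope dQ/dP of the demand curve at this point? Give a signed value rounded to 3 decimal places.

Ed = (dQ/dP)·(P/Q) ⇒ dQ/dP = Ed·Q/P = (-1.41)·23940/1080 = -31.255

-31.255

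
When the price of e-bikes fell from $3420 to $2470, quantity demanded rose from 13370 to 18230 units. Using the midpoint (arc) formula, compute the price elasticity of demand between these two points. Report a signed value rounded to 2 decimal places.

%ΔQ = (18230 − 13370) / [(13370 + 18230)/2] = 4860/15800 = 0.307594…
%ΔP = (2470 − 3420) / [(3420 + 2470)/2] = -950/2945 = -0.322580…
Arc Ed = %ΔQ / %ΔP = (4860/15800) / (-950/2945) = -0.9535…

-0.95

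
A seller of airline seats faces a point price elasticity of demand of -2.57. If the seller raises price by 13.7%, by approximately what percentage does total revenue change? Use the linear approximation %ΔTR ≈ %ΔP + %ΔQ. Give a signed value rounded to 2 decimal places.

-21.51%

%ΔQ ≈ Ed × %ΔP = (-2.57) × (+13.7%) = -35.2090%
%ΔTR ≈ %ΔP + %ΔQ = (+13.7%) + (-35.2090%) = -21.5090%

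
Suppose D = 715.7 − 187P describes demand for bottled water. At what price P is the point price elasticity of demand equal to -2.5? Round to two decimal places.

2.73

Ed = −187P/(715.7 − 187P). Set this equal to -2.5:
187P = 2.5·(715.7 − 187P) ⇒ 187P(1 + 2.5) = 2.5·715.7
P = 2.5·715.7 / (187·3.5) = 2.7337…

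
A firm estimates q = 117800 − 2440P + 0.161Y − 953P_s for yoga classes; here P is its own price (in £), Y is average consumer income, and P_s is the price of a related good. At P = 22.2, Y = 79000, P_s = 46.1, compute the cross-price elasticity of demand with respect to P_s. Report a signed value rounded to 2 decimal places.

At the given values, q = 117800 − 2440(22.2) + 0.161(79000) − 953(46.1) = 32417.7.
∂q/∂P_s = -953.
E = (-953) × (46.1/32417.7) = -1.3552…

-1.36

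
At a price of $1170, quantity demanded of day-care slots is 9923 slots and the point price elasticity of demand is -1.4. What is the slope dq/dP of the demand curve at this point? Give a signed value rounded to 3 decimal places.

Ed = (dq/dP)·(P/q) ⇒ dq/dP = Ed·q/P = (-1.4)·9923/1170 = -11.87367…

-11.874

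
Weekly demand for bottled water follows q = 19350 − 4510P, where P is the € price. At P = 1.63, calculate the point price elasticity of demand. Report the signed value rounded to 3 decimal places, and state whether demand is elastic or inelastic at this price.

-0.613; inelastic

dq/dP = −4510. At P = 1.63, q = 19350 − 4510(1.63) = 11998.7.
Ed = (dq/dP)·(P/q) = −4510 × (1.63/11998.7) = -0.61267…
|Ed| = 0.613 < 1, so demand is inelastic.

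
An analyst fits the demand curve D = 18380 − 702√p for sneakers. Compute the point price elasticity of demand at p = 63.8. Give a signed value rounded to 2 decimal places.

-0.22

dD/dp = −702/(2√p) = -43.9437. At p = 63.8, D = 12772.8.
Ed = (dD/dp)·(p/D) = (-43.9437) × (63.8/12772.8) = -0.2194…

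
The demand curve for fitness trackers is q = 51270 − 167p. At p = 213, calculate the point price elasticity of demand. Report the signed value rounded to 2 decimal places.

-2.27

dq/dp = −167. At p = 213, q = 51270 − 167(213) = 15699.
Ed = (dq/dp)·(p/q) = −167 × (213/15699) = -2.2658…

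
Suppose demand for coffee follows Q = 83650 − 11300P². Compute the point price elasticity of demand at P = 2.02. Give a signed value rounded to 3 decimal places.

-2.456

dQ/dP = −2·11300·P = -45652. At P = 2.02, Q = 37541.48.
Ed = (dQ/dP)·(P/Q) = (-45652) × (2.02/37541.48) = -2.45640…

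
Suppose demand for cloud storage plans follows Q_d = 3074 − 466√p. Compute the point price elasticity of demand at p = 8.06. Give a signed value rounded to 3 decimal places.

-0.378

dQ_d/dp = −466/(2√p) = -82.0707. At p = 8.06, Q_d = 1751.02.
Ed = (dQ_d/dp)·(p/Q_d) = (-82.0707) × (8.06/1751.02) = -0.37777…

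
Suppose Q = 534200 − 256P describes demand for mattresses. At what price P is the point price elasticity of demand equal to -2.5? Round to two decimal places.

1490.51

Ed = −256P/(534200 − 256P). Set this equal to -2.5:
256P = 2.5·(534200 − 256P) ⇒ 256P(1 + 2.5) = 2.5·534200
P = 2.5·534200 / (256·3.5) = 1490.5133…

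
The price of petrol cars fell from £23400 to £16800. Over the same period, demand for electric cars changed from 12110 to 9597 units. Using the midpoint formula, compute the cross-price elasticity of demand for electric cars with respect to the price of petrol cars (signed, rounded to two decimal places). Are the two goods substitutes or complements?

0.71; substitutes

%ΔQ_{electric cars} = (9597 − 12110)/avg = -2513/10853.5 = -0.231538…
%ΔP_{petrol cars} = (16800 − 23400)/avg = -6600/20100 = -0.328358…
E_cross = (-2513/10853.5) / (-6600/20100) = 0.7051…
E_cross > 0 ⇒ the goods are substitutes.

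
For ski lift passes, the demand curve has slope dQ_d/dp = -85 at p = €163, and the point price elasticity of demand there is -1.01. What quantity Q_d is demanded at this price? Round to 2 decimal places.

Ed = (dQ_d/dp)·(p/Q_d) ⇒ Q_d = (dQ_d/dp)·p/Ed = (-85)·163/(-1.01) = 13717.8217…

13717.82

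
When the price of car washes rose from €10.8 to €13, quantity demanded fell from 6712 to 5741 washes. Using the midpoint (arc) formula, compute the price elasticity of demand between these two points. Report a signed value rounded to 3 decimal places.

%ΔQ = (5741 − 6712) / [(6712 + 5741)/2] = -971/6226.5 = -0.155946…
%ΔP = (13 − 10.8) / [(10.8 + 13)/2] = 2.2/11.9 = 0.184873…
Arc Ed = %ΔQ / %ΔP = (-971/6226.5) / (2.2/11.9) = -0.84352…

-0.844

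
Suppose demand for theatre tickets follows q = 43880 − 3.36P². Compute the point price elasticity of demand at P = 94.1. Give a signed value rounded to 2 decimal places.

-4.21

dq/dP = −2·3.36·P = -632.352. At P = 94.1, q = 14127.8384.
Ed = (dq/dP)·(P/q) = (-632.352) × (94.1/14127.8384) = -4.2118…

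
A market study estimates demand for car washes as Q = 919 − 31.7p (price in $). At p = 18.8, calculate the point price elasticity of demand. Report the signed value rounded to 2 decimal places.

dQ/dp = −31.7. At p = 18.8, Q = 919 − 31.7(18.8) = 323.04.
Ed = (dQ/dp)·(p/Q) = −31.7 × (18.8/323.04) = -1.8448…

-1.84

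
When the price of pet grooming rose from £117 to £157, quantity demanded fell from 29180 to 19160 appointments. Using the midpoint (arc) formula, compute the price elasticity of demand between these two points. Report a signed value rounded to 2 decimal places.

-1.42

%ΔQ = (19160 − 29180) / [(29180 + 19160)/2] = -10020/24170 = -0.414563…
%ΔP = (157 − 117) / [(117 + 157)/2] = 40/137 = 0.291970…
Arc Ed = %ΔQ / %ΔP = (-10020/24170) / (40/137) = -1.4198…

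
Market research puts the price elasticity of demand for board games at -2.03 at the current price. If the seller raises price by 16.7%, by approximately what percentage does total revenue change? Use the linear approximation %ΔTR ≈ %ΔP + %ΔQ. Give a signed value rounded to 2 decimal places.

-17.20%

%ΔQ ≈ Ed × %ΔP = (-2.03) × (+16.7%) = -33.9010%
%ΔTR ≈ %ΔP + %ΔQ = (+16.7%) + (-33.9010%) = -17.2010%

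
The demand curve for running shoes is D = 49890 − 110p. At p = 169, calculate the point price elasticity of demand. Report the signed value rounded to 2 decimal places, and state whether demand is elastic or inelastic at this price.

dD/dp = −110. At p = 169, D = 49890 − 110(169) = 31300.
Ed = (dD/dp)·(p/D) = −110 × (169/31300) = -0.5939…
|Ed| = 0.59 < 1, so demand is inelastic.

-0.59; inelastic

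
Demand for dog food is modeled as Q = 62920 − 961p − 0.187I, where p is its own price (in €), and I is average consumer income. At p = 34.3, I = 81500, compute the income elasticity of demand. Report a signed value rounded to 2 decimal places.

At the given values, Q = 62920 − 961(34.3) − 0.187(81500) = 14717.2.
∂Q/∂I = -0.187.
E = (-0.187) × (81500/14717.2) = -1.0355…

-1.04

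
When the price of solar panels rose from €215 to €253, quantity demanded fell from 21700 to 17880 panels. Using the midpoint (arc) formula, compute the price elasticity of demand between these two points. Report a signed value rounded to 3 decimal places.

%ΔQ = (17880 − 21700) / [(21700 + 17880)/2] = -3820/19790 = -0.193026…
%ΔP = (253 − 215) / [(215 + 253)/2] = 38/234 = 0.162393…
Arc Ed = %ΔQ / %ΔP = (-3820/19790) / (38/234) = -1.18863…

-1.189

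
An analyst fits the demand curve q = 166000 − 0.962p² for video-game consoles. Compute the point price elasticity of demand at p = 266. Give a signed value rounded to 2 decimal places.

dq/dp = −2·0.962·p = -511.784. At p = 266, q = 97932.728.
Ed = (dq/dp)·(p/q) = (-511.784) × (266/97932.728) = -1.3900…

-1.39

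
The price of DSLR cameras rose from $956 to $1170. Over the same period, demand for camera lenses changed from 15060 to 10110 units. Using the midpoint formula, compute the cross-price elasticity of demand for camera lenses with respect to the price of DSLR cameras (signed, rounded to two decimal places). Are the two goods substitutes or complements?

%ΔQ_{camera lenses} = (10110 − 15060)/avg = -4950/12585 = -0.393325…
%ΔP_{DSLR cameras} = (1170 − 956)/avg = 214/1063 = 0.201317…
E_cross = (-4950/12585) / (214/1063) = -1.9537…
E_cross < 0 ⇒ the goods are complements.

-1.95; complements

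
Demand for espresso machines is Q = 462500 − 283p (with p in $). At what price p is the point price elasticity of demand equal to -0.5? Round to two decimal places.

Ed = −283p/(462500 − 283p). Set this equal to -0.5:
283p = 0.5·(462500 − 283p) ⇒ 283p(1 + 0.5) = 0.5·462500
p = 0.5·462500 / (283·1.5) = 544.7585…

544.76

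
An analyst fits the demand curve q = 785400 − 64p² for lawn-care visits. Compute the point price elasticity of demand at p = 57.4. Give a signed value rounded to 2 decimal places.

dq/dp = −2·64·p = -7347.2. At p = 57.4, q = 574535.36.
Ed = (dq/dp)·(p/q) = (-7347.2) × (57.4/574535.36) = -0.7340…

-0.73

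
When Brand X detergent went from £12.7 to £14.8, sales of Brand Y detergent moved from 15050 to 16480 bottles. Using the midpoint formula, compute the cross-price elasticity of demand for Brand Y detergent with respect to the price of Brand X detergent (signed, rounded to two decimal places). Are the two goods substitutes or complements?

0.59; substitutes

%ΔQ_{Brand Y detergent} = (16480 − 15050)/avg = 1430/15765 = 0.090707…
%ΔP_{Brand X detergent} = (14.8 − 12.7)/avg = 2.1/13.75 = 0.152727…
E_cross = (1430/15765) / (2.1/13.75) = 0.5939…
E_cross > 0 ⇒ the goods are substitutes.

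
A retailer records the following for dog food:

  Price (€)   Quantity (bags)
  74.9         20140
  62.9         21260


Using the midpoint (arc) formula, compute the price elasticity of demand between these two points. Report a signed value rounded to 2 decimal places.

-0.31

%ΔQ = (21260 − 20140) / [(20140 + 21260)/2] = 1120/20700 = 0.054106…
%ΔP = (62.9 − 74.9) / [(74.9 + 62.9)/2] = -12/68.9 = -0.174165…
Arc Ed = %ΔQ / %ΔP = (1120/20700) / (-12/68.9) = -0.3106…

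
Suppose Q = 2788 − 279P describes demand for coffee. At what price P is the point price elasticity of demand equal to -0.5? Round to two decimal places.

Ed = −279P/(2788 − 279P). Set this equal to -0.5:
279P = 0.5·(2788 − 279P) ⇒ 279P(1 + 0.5) = 0.5·2788
P = 0.5·2788 / (279·1.5) = 3.3309…

3.33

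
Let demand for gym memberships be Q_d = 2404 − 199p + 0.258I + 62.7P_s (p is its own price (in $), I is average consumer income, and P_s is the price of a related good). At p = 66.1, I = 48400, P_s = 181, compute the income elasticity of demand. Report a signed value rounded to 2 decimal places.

At the given values, Q_d = 2404 − 199(66.1) + 0.258(48400) + 62.7(181) = 13086.
∂Q_d/∂I = 0.258.
E = (0.258) × (48400/13086) = 0.9542…

0.95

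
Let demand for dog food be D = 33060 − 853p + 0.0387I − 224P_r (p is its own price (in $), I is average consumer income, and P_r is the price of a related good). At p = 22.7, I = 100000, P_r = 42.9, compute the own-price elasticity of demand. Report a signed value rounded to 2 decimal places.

At the given values, D = 33060 − 853(22.7) + 0.0387(100000) − 224(42.9) = 7957.3.
∂D/∂p = −853.
E = (-853) × (22.7/7957.3) = -2.4333…

-2.43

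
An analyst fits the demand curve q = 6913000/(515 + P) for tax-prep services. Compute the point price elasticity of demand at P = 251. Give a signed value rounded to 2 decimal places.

dq/dP = −6913000/(515 + P)² = -11.7817. At P = 251, q = 9024.8.
Ed = (dq/dP)·(P/q) = (-11.7817) × (251/9024.8) = -0.3276…

-0.33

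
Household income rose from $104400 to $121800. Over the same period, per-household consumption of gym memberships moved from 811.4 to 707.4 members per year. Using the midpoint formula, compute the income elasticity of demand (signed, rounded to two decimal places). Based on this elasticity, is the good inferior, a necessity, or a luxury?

%ΔQ = (707.4 − 811.4)/[( 811.4 + 707.4)/2] = -104/759.4 = -0.136950…
%ΔIncome = (121800 − 104400)/[( 104400 + 121800)/2] = 17400/113100 = 0.153846…
E_income = (-104/759.4) / (17400/113100) = -0.8901…
E_income < 0 ⇒ inferior good.

-0.89; inferior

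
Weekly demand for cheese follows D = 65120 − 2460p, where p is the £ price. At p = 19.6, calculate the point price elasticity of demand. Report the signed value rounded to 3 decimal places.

dD/dp = −2460. At p = 19.6, D = 65120 − 2460(19.6) = 16904.
Ed = (dD/dp)·(p/D) = −2460 × (19.6/16904) = -2.85234…

-2.852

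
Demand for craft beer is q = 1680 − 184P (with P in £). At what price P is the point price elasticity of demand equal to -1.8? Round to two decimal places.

5.87

Ed = −184P/(1680 − 184P). Set this equal to -1.8:
184P = 1.8·(1680 − 184P) ⇒ 184P(1 + 1.8) = 1.8·1680
P = 1.8·1680 / (184·2.8) = 5.8695…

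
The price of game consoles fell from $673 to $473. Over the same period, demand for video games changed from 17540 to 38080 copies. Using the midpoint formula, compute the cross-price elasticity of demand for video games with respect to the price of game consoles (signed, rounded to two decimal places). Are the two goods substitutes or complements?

%ΔQ_{video games} = (38080 − 17540)/avg = 20540/27810 = 0.738583…
%ΔP_{game consoles} = (473 − 673)/avg = -200/573 = -0.349040…
E_cross = (20540/27810) / (-200/573) = -2.1160…
E_cross < 0 ⇒ the goods are complements.

-2.12; complements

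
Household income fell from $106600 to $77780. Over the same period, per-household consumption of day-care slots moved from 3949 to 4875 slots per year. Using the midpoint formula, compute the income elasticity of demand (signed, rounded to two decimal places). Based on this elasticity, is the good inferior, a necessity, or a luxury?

%ΔQ = (4875 − 3949)/[( 3949 + 4875)/2] = 926/4412 = 0.209882…
%ΔIncome = (77780 − 106600)/[( 106600 + 77780)/2] = -28820/92190 = -0.312615…
E_income = (926/4412) / (-28820/92190) = -0.6713…
E_income < 0 ⇒ inferior good.

-0.67; inferior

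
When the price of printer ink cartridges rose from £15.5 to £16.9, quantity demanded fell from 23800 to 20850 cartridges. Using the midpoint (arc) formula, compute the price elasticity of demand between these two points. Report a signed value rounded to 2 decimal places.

%ΔQ = (20850 − 23800) / [(23800 + 20850)/2] = -2950/22325 = -0.132138…
%ΔP = (16.9 − 15.5) / [(15.5 + 16.9)/2] = 1.4/16.2 = 0.086419…
Arc Ed = %ΔQ / %ΔP = (-2950/22325) / (1.4/16.2) = -1.5290…

-1.53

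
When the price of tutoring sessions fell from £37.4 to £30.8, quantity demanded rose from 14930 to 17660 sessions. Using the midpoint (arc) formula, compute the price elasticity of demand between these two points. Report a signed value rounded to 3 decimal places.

-0.866

%ΔQ = (17660 − 14930) / [(14930 + 17660)/2] = 2730/16295 = 0.167536…
%ΔP = (30.8 − 37.4) / [(37.4 + 30.8)/2] = -6.6/34.1 = -0.193548…
Arc Ed = %ΔQ / %ΔP = (2730/16295) / (-6.6/34.1) = -0.86560…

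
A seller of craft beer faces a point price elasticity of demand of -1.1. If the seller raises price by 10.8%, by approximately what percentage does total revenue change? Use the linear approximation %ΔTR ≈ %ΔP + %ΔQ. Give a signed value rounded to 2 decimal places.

%ΔQ ≈ Ed × %ΔP = (-1.1) × (+10.8%) = -11.8800%
%ΔTR ≈ %ΔP + %ΔQ = (+10.8%) + (-11.8800%) = -1.0800%

-1.08%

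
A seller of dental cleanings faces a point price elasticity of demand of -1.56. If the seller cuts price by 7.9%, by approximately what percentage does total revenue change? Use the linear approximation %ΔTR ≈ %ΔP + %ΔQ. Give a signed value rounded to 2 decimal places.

%ΔQ ≈ Ed × %ΔP = (-1.56) × (-7.9%) = +12.3240%
%ΔTR ≈ %ΔP + %ΔQ = (-7.9%) + (+12.3240%) = +4.4240%

+4.42%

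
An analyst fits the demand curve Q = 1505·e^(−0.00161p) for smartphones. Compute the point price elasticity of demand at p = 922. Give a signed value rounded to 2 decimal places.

dQ/dp = −0.00161·Q = -0.549145. At p = 922, Q = 341.084.
Ed = (dQ/dp)·(p/Q) = (-0.549145) × (922/341.084) = -1.4844…

-1.48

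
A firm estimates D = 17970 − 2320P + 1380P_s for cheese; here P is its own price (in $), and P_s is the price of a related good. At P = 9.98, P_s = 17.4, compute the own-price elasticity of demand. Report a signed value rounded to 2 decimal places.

At the given values, D = 17970 − 2320(9.98) + 1380(17.4) = 18828.4.
∂D/∂P = −2320.
E = (-2320) × (9.98/18828.4) = -1.2297…

-1.23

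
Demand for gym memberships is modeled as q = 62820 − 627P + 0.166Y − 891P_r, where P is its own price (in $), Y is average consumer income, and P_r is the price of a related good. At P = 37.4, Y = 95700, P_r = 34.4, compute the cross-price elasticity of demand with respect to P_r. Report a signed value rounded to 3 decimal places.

At the given values, q = 62820 − 627(37.4) + 0.166(95700) − 891(34.4) = 24606.
∂q/∂P_r = -891.
E = (-891) × (34.4/24606) = -1.24564…

-1.246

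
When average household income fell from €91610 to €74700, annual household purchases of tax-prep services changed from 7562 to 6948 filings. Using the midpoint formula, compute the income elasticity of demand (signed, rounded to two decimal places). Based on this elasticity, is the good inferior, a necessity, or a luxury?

0.42; necessity

%ΔQ = (6948 − 7562)/[( 7562 + 6948)/2] = -614/7255 = -0.084631…
%ΔIncome = (74700 − 91610)/[( 91610 + 74700)/2] = -16910/83155 = -0.203355…
E_income = (-614/7255) / (-16910/83155) = 0.4161…
0 < E_income < 1 ⇒ normal good, necessity.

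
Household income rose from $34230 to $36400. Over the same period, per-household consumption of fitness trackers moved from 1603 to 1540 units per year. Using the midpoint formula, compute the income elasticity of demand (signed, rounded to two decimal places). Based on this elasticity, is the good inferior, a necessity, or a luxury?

%ΔQ = (1540 − 1603)/[( 1603 + 1540)/2] = -63/1571.5 = -0.040089…
%ΔIncome = (36400 − 34230)/[( 34230 + 36400)/2] = 2170/35315 = 0.061446…
E_income = (-63/1571.5) / (2170/35315) = -0.6524…
E_income < 0 ⇒ inferior good.

-0.65; inferior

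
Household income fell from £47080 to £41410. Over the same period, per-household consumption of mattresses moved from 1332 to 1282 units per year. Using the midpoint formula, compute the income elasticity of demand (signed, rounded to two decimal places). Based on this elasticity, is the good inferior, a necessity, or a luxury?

%ΔQ = (1282 − 1332)/[( 1332 + 1282)/2] = -50/1307 = -0.038255…
%ΔIncome = (41410 − 47080)/[( 47080 + 41410)/2] = -5670/44245 = -0.128150…
E_income = (-50/1307) / (-5670/44245) = 0.2985…
0 < E_income < 1 ⇒ normal good, necessity.

0.30; necessity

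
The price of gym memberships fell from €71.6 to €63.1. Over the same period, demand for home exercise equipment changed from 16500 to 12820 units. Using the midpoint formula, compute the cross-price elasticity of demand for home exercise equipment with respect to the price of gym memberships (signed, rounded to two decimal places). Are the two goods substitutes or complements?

1.99; substitutes

%ΔQ_{home exercise equipment} = (12820 − 16500)/avg = -3680/14660 = -0.251023…
%ΔP_{gym memberships} = (63.1 − 71.6)/avg = -8.5/67.35 = -0.126206…
E_cross = (-3680/14660) / (-8.5/67.35) = 1.9889…
E_cross > 0 ⇒ the goods are substitutes.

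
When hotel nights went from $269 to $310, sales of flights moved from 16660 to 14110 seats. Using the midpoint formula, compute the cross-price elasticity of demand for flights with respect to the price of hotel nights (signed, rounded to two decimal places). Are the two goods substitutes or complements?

%ΔQ_{flights} = (14110 − 16660)/avg = -2550/15385 = -0.165745…
%ΔP_{hotel nights} = (310 − 269)/avg = 41/289.5 = 0.141623…
E_cross = (-2550/15385) / (41/289.5) = -1.1703…
E_cross < 0 ⇒ the goods are complements.

-1.17; complements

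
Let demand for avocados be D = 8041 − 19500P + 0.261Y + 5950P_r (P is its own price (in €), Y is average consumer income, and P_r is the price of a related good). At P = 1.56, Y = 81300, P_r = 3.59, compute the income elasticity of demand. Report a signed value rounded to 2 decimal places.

1.05

At the given values, D = 8041 − 19500(1.56) + 0.261(81300) + 5950(3.59) = 20200.8.
∂D/∂Y = 0.261.
E = (0.261) × (81300/20200.8) = 1.0504…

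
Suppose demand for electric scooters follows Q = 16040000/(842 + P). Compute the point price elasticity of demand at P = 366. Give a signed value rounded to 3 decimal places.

-0.303

dQ/dP = −16040000/(842 + P)² = -10.9918. At P = 366, Q = 13278.1.
Ed = (dQ/dP)·(P/Q) = (-10.9918) × (366/13278.1) = -0.30298…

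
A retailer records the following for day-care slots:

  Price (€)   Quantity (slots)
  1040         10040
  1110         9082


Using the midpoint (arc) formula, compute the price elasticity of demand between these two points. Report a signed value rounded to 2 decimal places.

%ΔQ = (9082 − 10040) / [(10040 + 9082)/2] = -958/9561 = -0.100198…
%ΔP = (1110 − 1040) / [(1040 + 1110)/2] = 70/1075 = 0.065116…
Arc Ed = %ΔQ / %ΔP = (-958/9561) / (70/1075) = -1.5387…

-1.54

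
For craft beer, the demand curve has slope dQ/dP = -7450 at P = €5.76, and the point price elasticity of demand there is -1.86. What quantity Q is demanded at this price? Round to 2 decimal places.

23070.97

Ed = (dQ/dP)·(P/Q) ⇒ Q = (dQ/dP)·P/Ed = (-7450)·5.76/(-1.86) = 23070.9677…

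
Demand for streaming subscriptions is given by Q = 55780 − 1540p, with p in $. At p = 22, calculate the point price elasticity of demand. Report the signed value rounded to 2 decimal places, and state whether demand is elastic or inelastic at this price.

-1.55; elastic

dQ/dp = −1540. At p = 22, Q = 55780 − 1540(22) = 21900.
Ed = (dQ/dp)·(p/Q) = −1540 × (22/21900) = -1.5470…
|Ed| = 1.55 > 1, so demand is elastic.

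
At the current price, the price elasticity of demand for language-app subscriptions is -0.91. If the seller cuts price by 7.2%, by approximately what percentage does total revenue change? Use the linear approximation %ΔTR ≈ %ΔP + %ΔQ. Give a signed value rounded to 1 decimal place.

%ΔQ ≈ Ed × %ΔP = (-0.91) × (-7.2%) = +6.5520%
%ΔTR ≈ %ΔP + %ΔQ = (-7.2%) + (+6.5520%) = -0.6480%

-0.6%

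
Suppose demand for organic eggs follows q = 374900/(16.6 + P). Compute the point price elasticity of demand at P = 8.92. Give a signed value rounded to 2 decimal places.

dq/dP = −374900/(16.6 + P)² = -575.644. At P = 8.92, q = 14690.4.
Ed = (dq/dP)·(P/q) = (-575.644) × (8.92/14690.4) = -0.3495…

-0.35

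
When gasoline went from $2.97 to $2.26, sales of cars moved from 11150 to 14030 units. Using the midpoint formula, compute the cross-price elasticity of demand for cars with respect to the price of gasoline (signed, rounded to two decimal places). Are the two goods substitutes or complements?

%ΔQ_{cars} = (14030 − 11150)/avg = 2880/12590 = 0.228752…
%ΔP_{gasoline} = (2.26 − 2.97)/avg = -0.71/2.615 = -0.271510…
E_cross = (2880/12590) / (-0.71/2.615) = -0.8425…
E_cross < 0 ⇒ the goods are complements.

-0.84; complements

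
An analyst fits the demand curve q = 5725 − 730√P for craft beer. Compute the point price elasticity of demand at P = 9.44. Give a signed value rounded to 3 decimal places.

-0.322

dq/dP = −730/(2√P) = -118.797. At P = 9.44, q = 3482.11.
Ed = (dq/dP)·(P/q) = (-118.797) × (9.44/3482.11) = -0.32206…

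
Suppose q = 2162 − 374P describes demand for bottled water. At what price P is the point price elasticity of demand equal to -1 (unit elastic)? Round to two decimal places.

2.89

Ed = −374P/(2162 − 374P). Set this equal to -1:
374P = 1·(2162 − 374P) ⇒ 374P(1 + 1) = 1·2162
P = 1·2162 / (374·2) = 2.8903…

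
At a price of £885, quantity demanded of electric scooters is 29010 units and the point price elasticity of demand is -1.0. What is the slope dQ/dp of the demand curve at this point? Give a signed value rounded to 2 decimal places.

Ed = (dQ/dp)·(p/Q) ⇒ dQ/dp = Ed·Q/p = (-1.0)·29010/885 = -32.7796…

-32.78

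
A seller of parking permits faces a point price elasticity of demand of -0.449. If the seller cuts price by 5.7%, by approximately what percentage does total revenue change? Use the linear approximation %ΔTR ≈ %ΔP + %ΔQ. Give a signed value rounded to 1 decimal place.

-3.1%

%ΔQ ≈ Ed × %ΔP = (-0.449) × (-5.7%) = +2.5593%
%ΔTR ≈ %ΔP + %ΔQ = (-5.7%) + (+2.5593%) = -3.1407%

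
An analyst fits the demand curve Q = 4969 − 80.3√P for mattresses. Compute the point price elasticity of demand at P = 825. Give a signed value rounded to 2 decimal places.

-0.43

dQ/dP = −80.3/(2√P) = -1.39784. At P = 825, Q = 2662.56.
Ed = (dQ/dP)·(P/Q) = (-1.39784) × (825/2662.56) = -0.4331…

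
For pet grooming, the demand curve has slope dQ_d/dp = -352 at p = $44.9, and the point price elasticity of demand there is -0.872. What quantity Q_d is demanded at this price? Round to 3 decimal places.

18124.771

Ed = (dQ_d/dp)·(p/Q_d) ⇒ Q_d = (dQ_d/dp)·p/Ed = (-352)·44.9/(-0.872) = 18124.77064…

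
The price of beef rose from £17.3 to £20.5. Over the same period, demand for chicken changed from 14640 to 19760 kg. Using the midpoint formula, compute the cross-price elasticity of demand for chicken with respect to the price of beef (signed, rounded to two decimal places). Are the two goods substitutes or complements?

1.76; substitutes

%ΔQ_{chicken} = (19760 − 14640)/avg = 5120/17200 = 0.297674…
%ΔP_{beef} = (20.5 − 17.3)/avg = 3.2/18.9 = 0.169312…
E_cross = (5120/17200) / (3.2/18.9) = 1.7581…
E_cross > 0 ⇒ the goods are substitutes.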